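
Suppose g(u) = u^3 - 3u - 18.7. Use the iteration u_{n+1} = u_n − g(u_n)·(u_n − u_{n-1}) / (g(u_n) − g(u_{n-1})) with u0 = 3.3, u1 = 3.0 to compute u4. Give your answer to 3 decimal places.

3.029

g(3.3) = 7.33700, g(3.0) = -0.70000
u2 = 3.00000 − (-0.70000)·(3.00000 − 3.30000) / (-0.70000 − 7.33700) = 3.00000 − (0.21000)/(-8.03700) = 3.02613
g(3.02613) = -0.06674
u3 = 3.02613 − (-0.06674)·(3.02613 − 3.00000) / (-0.06674 − (-0.70000)) = 3.02613 − (-0.00174)/(0.63326) = 3.02888
g(3.02888) = 0.00072
u4 = 3.02888 − 0.00072·(3.02888 − 3.02613) / (0.00072 − (-0.06674)) = 3.02888 − (0.00000)/(0.06746) = 3.02885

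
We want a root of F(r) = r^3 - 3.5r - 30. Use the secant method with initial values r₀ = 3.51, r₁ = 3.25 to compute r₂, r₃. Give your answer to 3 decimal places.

3.479, 3.481

F(3.51) = 0.95855, F(3.25) = -7.04688
r₂ = 3.25000 − (-7.04688)·(3.25000 − 3.51000) / (-7.04688 − 0.95855) = 3.25000 − (1.83219)/(-8.00543) = 3.47887
F(3.47887) = -0.07295
r₃ = 3.47887 − (-0.07295)·(3.47887 − 3.25000) / (-0.07295 − (-7.04688)) = 3.47887 − (-0.01670)/(6.97392) = 3.48126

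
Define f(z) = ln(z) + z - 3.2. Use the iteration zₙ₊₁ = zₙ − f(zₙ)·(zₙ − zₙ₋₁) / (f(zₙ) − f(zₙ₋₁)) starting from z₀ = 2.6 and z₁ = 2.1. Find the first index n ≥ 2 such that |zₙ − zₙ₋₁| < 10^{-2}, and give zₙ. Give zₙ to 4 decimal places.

f(2.6) = 0.355511, f(2.1) = -0.358063
z₂ = 2.100000 − (-0.358063)·(-0.500000)/(-0.713574) = 2.350894;  |Δ| = 0.250894
f(2.350894) = 0.005689
z₃ = 2.350894 − 0.005689·(0.250894)/(0.363752) = 2.346970;  |Δ| = 0.003924
|z₃ − z₂| = 0.003924 < 10^{-2}

n = 3, zₙ = 2.3470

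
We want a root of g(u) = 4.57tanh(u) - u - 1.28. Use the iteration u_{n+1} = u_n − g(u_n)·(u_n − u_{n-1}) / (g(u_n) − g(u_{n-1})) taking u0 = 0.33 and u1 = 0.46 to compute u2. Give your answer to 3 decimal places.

g(0.33) = -0.15436, g(0.46) = 0.22548
u2 = 0.46000 − 0.22548·(0.46000 − 0.33000) / (0.22548 − (-0.15436)) = 0.46000 − (0.02931)/(0.37984) = 0.38283

0.383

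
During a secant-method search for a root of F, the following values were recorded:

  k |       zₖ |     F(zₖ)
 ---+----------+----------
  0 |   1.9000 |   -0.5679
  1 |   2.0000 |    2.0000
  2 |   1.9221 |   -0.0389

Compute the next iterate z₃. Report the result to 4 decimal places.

1.9236

z₃ = 1.9221 − (-0.0389)·(1.9221 − 2.0000) / (-0.0389 − 2.0000)
   = 1.9221 − (0.003030)/(-2.038900) = 1.923586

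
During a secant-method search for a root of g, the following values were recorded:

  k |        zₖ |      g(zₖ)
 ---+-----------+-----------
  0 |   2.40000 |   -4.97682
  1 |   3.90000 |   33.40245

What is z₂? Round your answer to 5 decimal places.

2.59451

z₂ = 3.90000 − 33.40245·(3.90000 − 2.40000) / (33.40245 − (-4.97682))
   = 3.90000 − (50.1036750)/(38.3792700) = 2.5945120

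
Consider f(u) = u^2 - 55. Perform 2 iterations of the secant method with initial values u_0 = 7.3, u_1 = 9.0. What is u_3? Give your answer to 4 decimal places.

7.4151

f(7.3) = -1.710000, f(9.0) = 26.000000
u_2 = 9.000000 − 26.000000·(9.000000 − 7.300000) / (26.000000 − (-1.710000)) = 9.000000 − (44.200000)/(27.710000) = 7.404908
f(7.404908) = -0.167338
u_3 = 7.404908 − (-0.167338)·(7.404908 − 9.000000) / (-0.167338 − 26.000000) = 7.404908 − (0.266919)/(-26.167338) = 7.415108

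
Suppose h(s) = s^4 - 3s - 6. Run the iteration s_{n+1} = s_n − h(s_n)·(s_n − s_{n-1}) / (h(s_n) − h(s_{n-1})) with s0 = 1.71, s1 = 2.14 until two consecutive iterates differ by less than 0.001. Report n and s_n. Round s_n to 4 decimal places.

h(1.71) = -2.579639, h(2.14) = 8.552736
s2 = 2.140000 − 8.552736·(0.430000)/(11.132375) = 1.809641;  |Δ| = 0.330359
h(1.809641) = -0.704597
s3 = 1.809641 − (-0.704597)·(-0.330359)/(-9.257333) = 1.834786;  |Δ| = 0.025144
h(1.834786) = -0.171448
s4 = 1.834786 − (-0.171448)·(0.025144)/(0.533149) = 1.842872;  |Δ| = 0.008086
h(1.842872) = 0.005394
s5 = 1.842872 − 0.005394·(0.008086)/(0.176842) = 1.842625;  |Δ| = 0.000247
|s5 − s4| = 0.000247 < 0.001

n = 5, s_n = 1.8426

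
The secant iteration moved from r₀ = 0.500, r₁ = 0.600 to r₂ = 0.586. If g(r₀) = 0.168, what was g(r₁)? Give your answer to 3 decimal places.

-0.027

The secant line through (0.500, 0.168) and (0.600, g(r₁)) crosses zero at r₂ = 0.586.
So (0.500, 0.168), (0.600, g(r₁)), (0.586, 0) are collinear:
g(r₁) = 0.168 · (0.600 − 0.586) / (0.500 − 0.586) = 0.168 · (0.01400)/(-0.08600) = -0.02735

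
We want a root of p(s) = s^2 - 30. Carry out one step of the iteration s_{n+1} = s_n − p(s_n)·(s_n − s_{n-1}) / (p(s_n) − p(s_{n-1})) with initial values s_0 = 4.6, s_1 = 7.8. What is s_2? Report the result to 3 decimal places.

p(4.6) = -8.84000, p(7.8) = 30.84000
s_2 = 7.80000 − 30.84000·(7.80000 − 4.60000) / (30.84000 − (-8.84000)) = 7.80000 − (98.68800)/(39.68000) = 5.31290

5.313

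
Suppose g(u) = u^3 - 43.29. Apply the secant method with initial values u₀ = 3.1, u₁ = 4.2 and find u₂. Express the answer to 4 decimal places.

3.4352

g(3.1) = -13.499000, g(4.2) = 30.798000
u₂ = 4.200000 − 30.798000·(4.200000 − 3.100000) / (30.798000 − (-13.499000)) = 4.200000 − (33.877800)/(44.297000) = 3.435212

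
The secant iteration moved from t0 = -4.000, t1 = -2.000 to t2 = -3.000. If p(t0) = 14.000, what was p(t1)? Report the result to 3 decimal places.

-14.000

The secant line through (-4.000, 14.000) and (-2.000, p(t1)) crosses zero at t2 = -3.000.
So (-4.000, 14.000), (-2.000, p(t1)), (-3.000, 0) are collinear:
p(t1) = 14.000 · (-2.000 − (-3.000)) / (-4.000 − (-3.000)) = 14.000 · (1.00000)/(-1.00000) = -14.00000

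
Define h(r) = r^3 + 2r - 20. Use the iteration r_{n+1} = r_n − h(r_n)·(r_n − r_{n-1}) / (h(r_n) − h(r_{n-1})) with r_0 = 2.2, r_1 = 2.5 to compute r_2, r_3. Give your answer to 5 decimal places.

2.46638, 2.46951

h(2.2) = -4.9520000, h(2.5) = 0.6250000
r_2 = 2.5000000 − 0.6250000·(2.5000000 − 2.2000000) / (0.6250000 − (-4.9520000)) = 2.5000000 − (0.1875000)/(5.5770000) = 2.4663798
h(2.4663798) = -0.0641803
r_3 = 2.4663798 − (-0.0641803)·(2.4663798 − 2.5000000) / (-0.0641803 − 0.6250000) = 2.4663798 − (0.0021578)/(-0.6891803) = 2.4695107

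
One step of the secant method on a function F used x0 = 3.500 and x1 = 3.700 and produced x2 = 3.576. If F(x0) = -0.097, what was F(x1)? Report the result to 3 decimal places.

0.158

The secant line through (3.500, -0.097) and (3.700, F(x1)) crosses zero at x2 = 3.576.
So (3.500, -0.097), (3.700, F(x1)), (3.576, 0) are collinear:
F(x1) = -0.097 · (3.700 − 3.576) / (3.500 − 3.576) = -0.097 · (0.12400)/(-0.07600) = 0.15826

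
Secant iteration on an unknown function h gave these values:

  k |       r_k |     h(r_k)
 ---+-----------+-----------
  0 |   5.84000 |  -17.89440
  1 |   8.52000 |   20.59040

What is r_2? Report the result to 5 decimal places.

7.08613

r_2 = 8.52000 − 20.59040·(8.52000 − 5.84000) / (20.59040 − (-17.89440))
   = 8.52000 − (55.1822720)/(38.4848000) = 7.0861281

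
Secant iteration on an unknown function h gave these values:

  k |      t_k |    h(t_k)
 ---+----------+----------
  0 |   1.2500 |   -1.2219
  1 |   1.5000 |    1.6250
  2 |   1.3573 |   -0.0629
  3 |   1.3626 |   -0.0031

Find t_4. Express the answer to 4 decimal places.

t_4 = 1.3626 − (-0.0031)·(1.3626 − 1.3573) / (-0.0031 − (-0.0629))
   = 1.3626 − (-0.000016)/(0.059800) = 1.362875

1.3629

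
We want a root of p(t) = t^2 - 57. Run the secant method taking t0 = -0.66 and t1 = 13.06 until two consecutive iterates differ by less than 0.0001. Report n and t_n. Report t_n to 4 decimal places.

n = 8, t_n = 7.5498

p(-0.66) = -56.564400, p(13.06) = 113.563600
t2 = 13.060000 − 113.563600·(13.720000)/(170.128000) = 3.901645;  |Δ| = 9.158355
p(3.901645) = -41.777165
t3 = 3.901645 − (-41.777165)·(-9.158355)/(-155.340765) = 6.364682;  |Δ| = 2.463037
p(6.364682) = -16.490817
t4 = 6.364682 − (-16.490817)·(2.463037)/(25.286348) = 7.970984;  |Δ| = 1.606301
p(7.970984) = 6.536585
t5 = 7.970984 − 6.536585·(1.606301)/(23.027402) = 7.515017;  |Δ| = 0.455967
p(7.515017) = -0.524514
t6 = 7.515017 − (-0.524514)·(-0.455967)/(-7.061099) = 7.548888;  |Δ| = 0.033870
p(7.548888) = -0.014296
t7 = 7.548888 − (-0.014296)·(0.033870)/(0.510218) = 7.549837;  |Δ| = 0.000949
p(7.549837) = 0.000033
t8 = 7.549837 − 0.000033·(0.000949)/(0.014330) = 7.549834;  |Δ| = 0.000002
|t8 − t7| = 0.000002 < 0.0001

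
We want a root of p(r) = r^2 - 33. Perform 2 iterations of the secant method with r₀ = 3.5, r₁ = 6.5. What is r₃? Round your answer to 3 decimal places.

5.734

p(3.5) = -20.75000, p(6.5) = 9.25000
r₂ = 6.50000 − 9.25000·(6.50000 − 3.50000) / (9.25000 − (-20.75000)) = 6.50000 − (27.75000)/(30.00000) = 5.57500
p(5.57500) = -1.91937
r₃ = 5.57500 − (-1.91937)·(5.57500 − 6.50000) / (-1.91937 − 9.25000) = 5.57500 − (1.77542)/(-11.16937) = 5.73395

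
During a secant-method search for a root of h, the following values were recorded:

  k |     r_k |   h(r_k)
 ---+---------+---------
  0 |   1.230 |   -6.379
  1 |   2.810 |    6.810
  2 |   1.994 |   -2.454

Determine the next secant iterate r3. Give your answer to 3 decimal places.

r3 = 1.994 − (-2.454)·(1.994 − 2.810) / (-2.454 − 6.810)
   = 1.994 − (2.00246)/(-9.26400) = 2.21016

2.210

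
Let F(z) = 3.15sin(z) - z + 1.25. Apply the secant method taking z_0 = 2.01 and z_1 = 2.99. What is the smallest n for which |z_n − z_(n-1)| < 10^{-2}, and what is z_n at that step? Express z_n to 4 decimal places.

F(2.01) = 2.091035, F(2.99) = -1.264310
z_2 = 2.990000 − (-1.264310)·(0.980000)/(-3.355345) = 2.620731;  |Δ| = 0.369269
F(2.620731) = 0.196795
z_3 = 2.620731 − 0.196795·(-0.369269)/(1.461105) = 2.670468;  |Δ| = 0.049736
F(2.670468) = 0.009282
z_4 = 2.670468 − 0.009282·(0.049736)/(-0.187513) = 2.672930;  |Δ| = 0.002462
|z_4 − z_3| = 0.002462 < 10^{-2}

n = 4, z_n = 2.6729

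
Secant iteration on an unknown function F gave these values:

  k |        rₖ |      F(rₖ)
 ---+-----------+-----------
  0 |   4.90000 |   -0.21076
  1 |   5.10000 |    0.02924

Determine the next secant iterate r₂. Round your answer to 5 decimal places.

5.07563

r₂ = 5.10000 − 0.02924·(5.10000 − 4.90000) / (0.02924 − (-0.21076))
   = 5.10000 − (0.0058480)/(0.2400000) = 5.0756333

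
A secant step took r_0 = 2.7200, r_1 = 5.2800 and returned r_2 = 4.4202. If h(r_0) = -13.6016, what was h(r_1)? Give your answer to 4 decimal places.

6.8784

The secant line through (2.7200, -13.6016) and (5.2800, h(r_1)) crosses zero at r_2 = 4.4202.
So (2.7200, -13.6016), (5.2800, h(r_1)), (4.4202, 0) are collinear:
h(r_1) = -13.6016 · (5.2800 − 4.4202) / (2.7200 − 4.4202) = -13.6016 · (0.859800)/(-1.700200) = 6.878400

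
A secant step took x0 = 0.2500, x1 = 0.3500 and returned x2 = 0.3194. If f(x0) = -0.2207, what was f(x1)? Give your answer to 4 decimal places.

The secant line through (0.2500, -0.2207) and (0.3500, f(x1)) crosses zero at x2 = 0.3194.
So (0.2500, -0.2207), (0.3500, f(x1)), (0.3194, 0) are collinear:
f(x1) = -0.2207 · (0.3500 − 0.3194) / (0.2500 − 0.3194) = -0.2207 · (0.030600)/(-0.069400) = 0.097312

0.0973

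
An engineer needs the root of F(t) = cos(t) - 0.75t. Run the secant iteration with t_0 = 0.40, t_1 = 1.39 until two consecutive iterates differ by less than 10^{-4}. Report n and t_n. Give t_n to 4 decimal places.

F(0.40) = 0.621061, F(1.39) = -0.862687
t_2 = 1.390000 − (-0.862687)·(0.990000)/(-1.483748) = 0.814390;  |Δ| = 0.575610
F(0.814390) = 0.075520
t_3 = 0.814390 − 0.075520·(-0.575610)/(0.938207) = 0.860723;  |Δ| = 0.046333
F(0.860723) = 0.006347
t_4 = 0.860723 − 0.006347·(0.046333)/(-0.069172) = 0.864974;  |Δ| = 0.004251
F(0.864974) = -0.000071
t_5 = 0.864974 − (-0.000071)·(0.004251)/(-0.006418) = 0.864927;  |Δ| = 0.000047
|t_5 − t_4| = 0.000047 < 10^{-4}

n = 5, t_n = 0.8649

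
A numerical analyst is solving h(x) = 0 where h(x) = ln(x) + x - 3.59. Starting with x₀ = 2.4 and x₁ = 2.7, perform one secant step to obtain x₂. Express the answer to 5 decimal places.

2.62586

h(2.4) = -0.3145313, h(2.7) = 0.1032518
x₂ = 2.7000000 − 0.1032518·(2.7000000 − 2.4000000) / (0.1032518 − (-0.3145313)) = 2.7000000 − (0.0309755)/(0.4177830) = 2.6258574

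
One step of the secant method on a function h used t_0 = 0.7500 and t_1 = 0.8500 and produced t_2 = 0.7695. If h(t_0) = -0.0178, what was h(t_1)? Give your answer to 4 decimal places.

The secant line through (0.7500, -0.0178) and (0.8500, h(t_1)) crosses zero at t_2 = 0.7695.
So (0.7500, -0.0178), (0.8500, h(t_1)), (0.7695, 0) are collinear:
h(t_1) = -0.0178 · (0.8500 − 0.7695) / (0.7500 − 0.7695) = -0.0178 · (0.080500)/(-0.019500) = 0.073482

0.0735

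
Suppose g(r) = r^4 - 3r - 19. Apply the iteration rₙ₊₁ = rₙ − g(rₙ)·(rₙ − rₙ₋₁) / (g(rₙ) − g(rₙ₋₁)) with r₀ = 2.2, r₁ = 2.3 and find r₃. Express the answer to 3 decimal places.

g(2.2) = -2.17440, g(2.3) = 2.08410
r₂ = 2.30000 − 2.08410·(2.30000 − 2.20000) / (2.08410 − (-2.17440)) = 2.30000 − (0.20841)/(4.25850) = 2.25106
g(2.25106) = -0.07593
r₃ = 2.25106 − (-0.07593)·(2.25106 − 2.30000) / (-0.07593 − 2.08410) = 2.25106 − (0.00372)/(-2.16003) = 2.25278

2.253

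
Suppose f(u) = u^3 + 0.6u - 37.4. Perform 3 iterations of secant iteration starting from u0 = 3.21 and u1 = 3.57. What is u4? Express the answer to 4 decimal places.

3.2844

f(3.21) = -2.397839, f(3.57) = 10.241293
u2 = 3.570000 − 10.241293·(3.570000 − 3.210000) / (10.241293 − (-2.397839)) = 3.570000 − (3.686865)/(12.639132) = 3.278298
f(3.278298) = -0.200387
u3 = 3.278298 − (-0.200387)·(3.278298 − 3.570000) / (-0.200387 − 10.241293) = 3.278298 − (0.058453)/(-10.441680) = 3.283896
f(3.283896) = -0.016228
u4 = 3.283896 − (-0.016228)·(3.283896 − 3.278298) / (-0.016228 − (-0.200387)) = 3.283896 − (-0.000091)/(0.184159) = 3.284389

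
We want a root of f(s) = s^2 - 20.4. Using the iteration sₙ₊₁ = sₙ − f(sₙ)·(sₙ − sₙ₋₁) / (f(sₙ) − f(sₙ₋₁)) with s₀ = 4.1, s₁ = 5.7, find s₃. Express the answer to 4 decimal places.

4.5108

f(4.1) = -3.590000, f(5.7) = 12.090000
s₂ = 5.700000 − 12.090000·(5.700000 − 4.100000) / (12.090000 − (-3.590000)) = 5.700000 − (19.344000)/(15.680000) = 4.466327
f(4.466327) = -0.451927
s₃ = 4.466327 − (-0.451927)·(4.466327 − 5.700000) / (-0.451927 − 12.090000) = 4.466327 − (0.557531)/(-12.541927) = 4.510780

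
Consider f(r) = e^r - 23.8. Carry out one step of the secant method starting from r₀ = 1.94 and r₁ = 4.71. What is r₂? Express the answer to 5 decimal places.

f(1.94) = -16.8412490, f(4.71) = 87.2521599
r₂ = 4.7100000 − 87.2521599·(4.7100000 − 1.9400000) / (87.2521599 − (-16.8412490)) = 4.7100000 − (241.6884829)/(104.0934089) = 2.3881577

2.38816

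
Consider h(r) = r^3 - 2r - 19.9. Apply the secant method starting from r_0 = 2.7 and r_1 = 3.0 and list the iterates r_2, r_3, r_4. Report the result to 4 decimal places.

h(2.7) = -5.617000, h(3.0) = 1.100000
r_2 = 3.000000 − 1.100000·(3.000000 − 2.700000) / (1.100000 − (-5.617000)) = 3.000000 − (0.330000)/(6.717000) = 2.950871
h(2.950871) = -0.106622
r_3 = 2.950871 − (-0.106622)·(2.950871 − 3.000000) / (-0.106622 − 1.100000) = 2.950871 − (0.005238)/(-1.206622) = 2.955212
h(2.955212) = -0.001732
r_4 = 2.955212 − (-0.001732)·(2.955212 − 2.950871) / (-0.001732 − (-0.106622)) = 2.955212 − (-0.000008)/(0.104891) = 2.955284

2.9509, 2.9552, 2.9553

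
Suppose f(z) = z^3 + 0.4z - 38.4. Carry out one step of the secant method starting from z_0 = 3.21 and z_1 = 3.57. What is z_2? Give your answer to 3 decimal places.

f(3.21) = -4.03984, f(3.57) = 8.52729
z_2 = 3.57000 − 8.52729·(3.57000 − 3.21000) / (8.52729 − (-4.03984)) = 3.57000 − (3.06983)/(12.56713) = 3.32573

3.326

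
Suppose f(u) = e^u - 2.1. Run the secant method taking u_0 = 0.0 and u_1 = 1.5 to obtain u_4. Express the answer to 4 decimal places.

f(0.0) = -1.100000, f(1.5) = 2.381689
u_2 = 1.500000 − 2.381689·(1.500000 − 0.000000) / (2.381689 − (-1.100000)) = 1.500000 − (3.572534)/(3.481689) = 0.473908
f(0.473908) = -0.493741
u_3 = 0.473908 − (-0.493741)·(0.473908 − 1.500000) / (-0.493741 − 2.381689) = 0.473908 − (0.506624)/(-2.875430) = 0.650098
f(0.650098) = -0.184271
u_4 = 0.650098 − (-0.184271)·(0.650098 − 0.473908) / (-0.184271 − (-0.493741)) = 0.650098 − (-0.032467)/(0.309470) = 0.755009

0.7550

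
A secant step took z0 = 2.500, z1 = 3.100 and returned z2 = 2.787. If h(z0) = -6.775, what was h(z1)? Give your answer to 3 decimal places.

The secant line through (2.500, -6.775) and (3.100, h(z1)) crosses zero at z2 = 2.787.
So (2.500, -6.775), (3.100, h(z1)), (2.787, 0) are collinear:
h(z1) = -6.775 · (3.100 − 2.787) / (2.500 − 2.787) = -6.775 · (0.31300)/(-0.28700) = 7.38876

7.389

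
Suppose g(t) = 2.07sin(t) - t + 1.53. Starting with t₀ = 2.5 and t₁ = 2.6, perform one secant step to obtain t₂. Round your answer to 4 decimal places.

2.5989

g(2.5) = 0.268837, g(2.6) = -0.002912
t₂ = 2.600000 − (-0.002912)·(2.600000 − 2.500000) / (-0.002912 − 0.268837) = 2.600000 − (-0.000291)/(-0.271749) = 2.598928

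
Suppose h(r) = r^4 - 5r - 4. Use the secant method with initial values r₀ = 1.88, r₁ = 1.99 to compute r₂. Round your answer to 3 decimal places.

1.918

h(1.88) = -0.90802, h(1.99) = 1.73239
r₂ = 1.99000 − 1.73239·(1.99000 − 1.88000) / (1.73239 − (-0.90802)) = 1.99000 − (0.19056)/(2.64041) = 1.91783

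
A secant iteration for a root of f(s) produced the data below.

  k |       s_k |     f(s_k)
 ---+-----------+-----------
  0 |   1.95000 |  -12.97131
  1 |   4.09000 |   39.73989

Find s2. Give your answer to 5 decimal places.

2.47662

s2 = 4.09000 − 39.73989·(4.09000 − 1.95000) / (39.73989 − (-12.97131))
   = 4.09000 − (85.0433646)/(52.7112000) = 2.4766168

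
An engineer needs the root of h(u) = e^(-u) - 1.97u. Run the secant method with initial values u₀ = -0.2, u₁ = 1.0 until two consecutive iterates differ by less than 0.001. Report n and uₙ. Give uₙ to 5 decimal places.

h(-0.2) = 1.6154028, h(1.0) = -1.6021206
u₂ = 1.0000000 − (-1.6021206)·(1.2000000)/(-3.2175233) = 0.4024768;  |Δ| = 0.5975232
h(0.4024768) = -0.1242176
u₃ = 0.4024768 − (-0.1242176)·(-0.5975232)/(1.4779030) = 0.3522551;  |Δ| = 0.0502218
h(0.3522551) = 0.0091582
u₄ = 0.3522551 − 0.0091582·(-0.0502218)/(0.1333758) = 0.3557036;  |Δ| = 0.0034485
h(0.3557036) = -0.0000557
u₅ = 0.3557036 − (-0.0000557)·(0.0034485)/(-0.0092139) = 0.3556827;  |Δ| = 0.0000208
|u₅ − u₄| = 0.0000208 < 0.001

n = 5, uₙ = 0.35568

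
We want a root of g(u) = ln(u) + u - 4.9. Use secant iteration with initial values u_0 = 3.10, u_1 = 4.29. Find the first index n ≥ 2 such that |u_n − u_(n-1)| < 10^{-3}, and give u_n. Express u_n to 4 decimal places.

g(3.10) = -0.668598, g(4.29) = 0.846287
u_2 = 4.290000 − 0.846287·(1.190000)/(1.514885) = 3.625209;  |Δ| = 0.664791
g(3.625209) = 0.013121
u_3 = 3.625209 − 0.013121·(-0.664791)/(-0.833165) = 3.614740;  |Δ| = 0.010470
g(3.614740) = -0.000240
u_4 = 3.614740 − (-0.000240)·(-0.010470)/(-0.013362) = 3.614928;  |Δ| = 0.000188
|u_4 − u_3| = 0.000188 < 10^{-3}

n = 4, u_n = 3.6149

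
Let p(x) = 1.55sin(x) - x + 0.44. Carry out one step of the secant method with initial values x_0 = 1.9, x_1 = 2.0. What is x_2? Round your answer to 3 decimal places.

1.904

p(1.9) = 0.00677, p(2.0) = -0.15059
x_2 = 2.00000 − (-0.15059)·(2.00000 − 1.90000) / (-0.15059 − 0.00677) = 2.00000 − (-0.01506)/(-0.15735) = 1.90430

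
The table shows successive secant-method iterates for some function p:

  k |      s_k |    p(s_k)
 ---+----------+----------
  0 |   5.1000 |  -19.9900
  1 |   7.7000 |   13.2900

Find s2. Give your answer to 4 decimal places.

s2 = 7.7000 − 13.2900·(7.7000 − 5.1000) / (13.2900 − (-19.9900))
   = 7.7000 − (34.554000)/(33.280000) = 6.661719

6.6617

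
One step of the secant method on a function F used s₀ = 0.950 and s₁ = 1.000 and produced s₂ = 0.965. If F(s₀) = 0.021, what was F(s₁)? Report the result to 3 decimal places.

-0.049

The secant line through (0.950, 0.021) and (1.000, F(s₁)) crosses zero at s₂ = 0.965.
So (0.950, 0.021), (1.000, F(s₁)), (0.965, 0) are collinear:
F(s₁) = 0.021 · (1.000 − 0.965) / (0.950 − 0.965) = 0.021 · (0.03500)/(-0.01500) = -0.04900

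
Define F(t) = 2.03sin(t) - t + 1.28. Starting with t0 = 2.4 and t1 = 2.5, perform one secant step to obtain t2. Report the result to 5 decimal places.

2.49801

F(2.4) = 0.2511903, F(2.5) = -0.0051015
t2 = 2.5000000 − (-0.0051015)·(2.5000000 − 2.4000000) / (-0.0051015 − 0.2511903) = 2.5000000 − (-0.0005102)/(-0.2562918) = 2.4980095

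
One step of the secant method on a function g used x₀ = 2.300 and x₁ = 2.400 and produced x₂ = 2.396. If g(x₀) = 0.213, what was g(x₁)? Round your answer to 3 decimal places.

The secant line through (2.300, 0.213) and (2.400, g(x₁)) crosses zero at x₂ = 2.396.
So (2.300, 0.213), (2.400, g(x₁)), (2.396, 0) are collinear:
g(x₁) = 0.213 · (2.400 − 2.396) / (2.300 − 2.396) = 0.213 · (0.00400)/(-0.09600) = -0.00887

-0.009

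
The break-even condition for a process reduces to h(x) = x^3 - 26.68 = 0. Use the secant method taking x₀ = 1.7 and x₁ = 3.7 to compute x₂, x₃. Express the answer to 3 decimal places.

2.652, 2.915

h(1.7) = -21.76700, h(3.7) = 23.97300
x₂ = 3.70000 − 23.97300·(3.70000 − 1.70000) / (23.97300 − (-21.76700)) = 3.70000 − (47.94600)/(45.74000) = 2.65177
h(2.65177) = -8.03304
x₃ = 2.65177 − (-8.03304)·(2.65177 − 3.70000) / (-8.03304 − 23.97300) = 2.65177 − (8.42047)/(-32.00604) = 2.91486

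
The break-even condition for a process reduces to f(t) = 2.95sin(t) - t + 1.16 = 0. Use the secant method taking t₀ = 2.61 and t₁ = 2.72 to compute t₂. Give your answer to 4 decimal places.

2.6225

f(2.61) = 0.045375, f(2.72) = -0.352818
t₂ = 2.720000 − (-0.352818)·(2.720000 − 2.610000) / (-0.352818 − 0.045375) = 2.720000 − (-0.038810)/(-0.398193) = 2.622535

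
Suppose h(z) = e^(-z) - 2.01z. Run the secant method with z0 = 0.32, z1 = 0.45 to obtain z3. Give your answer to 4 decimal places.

0.3504

h(0.32) = 0.082949, h(0.45) = -0.266872
z2 = 0.450000 − (-0.266872)·(0.450000 − 0.320000) / (-0.266872 − 0.082949) = 0.450000 − (-0.034693)/(-0.349821) = 0.350825
h(0.350825) = -0.001052
z3 = 0.350825 − (-0.001052)·(0.350825 − 0.450000) / (-0.001052 − (-0.266872)) = 0.350825 − (0.000104)/(0.265819) = 0.350433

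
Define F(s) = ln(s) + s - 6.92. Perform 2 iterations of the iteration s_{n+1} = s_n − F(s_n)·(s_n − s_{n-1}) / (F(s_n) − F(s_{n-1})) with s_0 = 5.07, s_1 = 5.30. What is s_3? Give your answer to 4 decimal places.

5.2599

F(5.07) = -0.226659, F(5.30) = 0.047707
s_2 = 5.300000 − 0.047707·(5.300000 − 5.070000) / (0.047707 − (-0.226659)) = 5.300000 − (0.010973)/(0.274366) = 5.260008
F(5.260008) = 0.000140
s_3 = 5.260008 − 0.000140·(5.260008 − 5.300000) / (0.000140 − 0.047707) = 5.260008 − (-0.000006)/(-0.047567) = 5.259890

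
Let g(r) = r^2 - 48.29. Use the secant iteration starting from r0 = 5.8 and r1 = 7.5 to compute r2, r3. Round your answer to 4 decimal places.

6.9015, 6.9473

g(5.8) = -14.650000, g(7.5) = 7.960000
r2 = 7.500000 − 7.960000·(7.500000 − 5.800000) / (7.960000 − (-14.650000)) = 7.500000 − (13.532000)/(22.610000) = 6.901504
g(6.901504) = -0.659246
r3 = 6.901504 − (-0.659246)·(6.901504 − 7.500000) / (-0.659246 − 7.960000) = 6.901504 − (0.394556)/(-8.619246) = 6.947280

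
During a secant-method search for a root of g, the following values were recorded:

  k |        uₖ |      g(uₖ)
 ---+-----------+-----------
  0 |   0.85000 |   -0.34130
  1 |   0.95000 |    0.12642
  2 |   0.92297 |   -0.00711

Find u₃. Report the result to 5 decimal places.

u₃ = 0.92297 − (-0.00711)·(0.92297 − 0.95000) / (-0.00711 − 0.12642)
   = 0.92297 − (0.0001922)/(-0.1335300) = 0.9244093

0.92441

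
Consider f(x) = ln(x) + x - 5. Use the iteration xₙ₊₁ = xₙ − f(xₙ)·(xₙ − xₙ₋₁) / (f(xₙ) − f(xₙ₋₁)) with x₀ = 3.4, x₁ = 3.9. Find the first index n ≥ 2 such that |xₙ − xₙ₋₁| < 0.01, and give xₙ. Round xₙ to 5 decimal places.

n = 3, xₙ = 3.69343

f(3.4) = -0.3762246, f(3.9) = 0.2609766
x₂ = 3.9000000 − 0.2609766·(0.5000000)/(0.6372011) = 3.6952165;  |Δ| = 0.2047835
f(3.6952165) = 0.0022556
x₃ = 3.6952165 − 0.0022556·(-0.2047835)/(-0.2587209) = 3.6934311;  |Δ| = 0.0017854
|x₃ − x₂| = 0.0017854 < 0.01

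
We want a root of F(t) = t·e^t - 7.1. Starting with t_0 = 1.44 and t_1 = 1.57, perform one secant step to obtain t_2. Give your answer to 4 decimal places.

1.5305

F(1.44) = -1.022198, F(1.57) = 0.446438
t_2 = 1.570000 − 0.446438·(1.570000 − 1.440000) / (0.446438 − (-1.022198)) = 1.570000 − (0.058037)/(1.468636) = 1.530482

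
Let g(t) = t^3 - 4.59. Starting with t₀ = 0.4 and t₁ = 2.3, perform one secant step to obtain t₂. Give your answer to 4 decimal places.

g(0.4) = -4.526000, g(2.3) = 7.577000
t₂ = 2.300000 − 7.577000·(2.300000 − 0.400000) / (7.577000 − (-4.526000)) = 2.300000 − (14.396300)/(12.103000) = 1.110518

1.1105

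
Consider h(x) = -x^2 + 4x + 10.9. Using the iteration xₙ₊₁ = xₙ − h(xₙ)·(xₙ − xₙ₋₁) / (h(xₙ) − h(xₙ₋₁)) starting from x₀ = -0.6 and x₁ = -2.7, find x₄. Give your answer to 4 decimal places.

-1.8603

h(-0.6) = 8.140000, h(-2.7) = -7.190000
x₂ = -2.700000 − (-7.190000)·(-2.700000 − (-0.600000)) / (-7.190000 − 8.140000) = -2.700000 − (15.099000)/(-15.330000) = -1.715068
h(-1.715068) = 1.098266
x₃ = -1.715068 − 1.098266·(-1.715068 − (-2.700000)) / (1.098266 − (-7.190000)) = -1.715068 − (1.081717)/(8.288266) = -1.845580
h(-1.845580) = 0.111512
x₄ = -1.845580 − 0.111512·(-1.845580 − (-1.715068)) / (0.111512 − 1.098266) = -1.845580 − (-0.014554)/(-0.986754) = -1.860329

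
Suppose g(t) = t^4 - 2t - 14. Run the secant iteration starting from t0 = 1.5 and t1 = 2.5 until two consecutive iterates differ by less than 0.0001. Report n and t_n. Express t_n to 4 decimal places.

n = 7, t_n = 2.0634

g(1.5) = -11.937500, g(2.5) = 20.062500
t2 = 2.500000 − 20.062500·(1.000000)/(32.000000) = 1.873047;  |Δ| = 0.626953
g(1.873047) = -5.437893
t3 = 1.873047 − (-5.437893)·(-0.626953)/(-25.500393) = 2.006743;  |Δ| = 0.133696
g(2.006743) = -1.796616
t4 = 2.006743 − (-1.796616)·(0.133696)/(3.641276) = 2.072709;  |Δ| = 0.065966
g(2.072709) = 0.311253
t5 = 2.072709 − 0.311253·(0.065966)/(2.107869) = 2.062968;  |Δ| = 0.009741
g(2.062968) = -0.013776
t6 = 2.062968 − (-0.013776)·(-0.009741)/(-0.325030) = 2.063381;  |Δ| = 0.000413
g(2.063381) = -0.000099
t7 = 2.063381 − (-0.000099)·(0.000413)/(0.013678) = 2.063384;  |Δ| = 0.000003
|t7 − t6| = 0.000003 < 0.0001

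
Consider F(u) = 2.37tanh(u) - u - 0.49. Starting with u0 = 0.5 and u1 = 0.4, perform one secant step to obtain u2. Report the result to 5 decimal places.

0.38894

F(0.5) = 0.1052177, F(0.4) = 0.0104790
u2 = 0.4000000 − 0.0104790·(0.4000000 − 0.5000000) / (0.0104790 − 0.1052177) = 0.4000000 − (-0.0010479)/(-0.0947386) = 0.3889390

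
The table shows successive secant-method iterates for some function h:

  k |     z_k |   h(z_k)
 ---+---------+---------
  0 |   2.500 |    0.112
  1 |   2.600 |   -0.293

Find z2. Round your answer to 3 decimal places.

2.528

z2 = 2.600 − (-0.293)·(2.600 − 2.500) / (-0.293 − 0.112)
   = 2.600 − (-0.02930)/(-0.40500) = 2.52765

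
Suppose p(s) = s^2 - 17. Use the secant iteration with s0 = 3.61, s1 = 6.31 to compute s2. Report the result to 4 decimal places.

p(3.61) = -3.967900, p(6.31) = 22.816100
s2 = 6.310000 − 22.816100·(6.310000 − 3.610000) / (22.816100 − (-3.967900)) = 6.310000 − (61.603470)/(26.784000) = 4.009990

4.0100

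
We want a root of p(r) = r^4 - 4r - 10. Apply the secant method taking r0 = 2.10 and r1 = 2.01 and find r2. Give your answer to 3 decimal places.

2.066

p(2.10) = 1.04810, p(2.01) = -1.71759
r2 = 2.01000 − (-1.71759)·(2.01000 − 2.10000) / (-1.71759 − 1.04810) = 2.01000 − (0.15458)/(-2.76569) = 2.06589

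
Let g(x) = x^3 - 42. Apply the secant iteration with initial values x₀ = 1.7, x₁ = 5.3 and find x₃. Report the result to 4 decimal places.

3.1152

g(1.7) = -37.087000, g(5.3) = 106.877000
x₂ = 5.300000 − 106.877000·(5.300000 − 1.700000) / (106.877000 − (-37.087000)) = 5.300000 − (384.757200)/(143.964000) = 2.627407
g(2.627407) = -23.862310
x₃ = 2.627407 − (-23.862310)·(2.627407 − 5.300000) / (-23.862310 − 106.877000) = 2.627407 − (63.774245)/(-130.739310) = 3.115204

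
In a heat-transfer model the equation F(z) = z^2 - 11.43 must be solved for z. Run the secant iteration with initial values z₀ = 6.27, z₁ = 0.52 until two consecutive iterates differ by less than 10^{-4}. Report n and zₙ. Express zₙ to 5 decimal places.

n = 8, zₙ = 3.38083

F(6.27) = 27.8829000, F(0.52) = -11.1596000
z₂ = 0.5200000 − (-11.1596000)·(-5.7500000)/(-39.0425000) = 2.1635346;  |Δ| = 1.6435346
F(2.1635346) = -6.7491180
z₃ = 2.1635346 − (-6.7491180)·(1.6435346)/(4.4104820) = 4.6785452;  |Δ| = 2.5150106
F(4.6785452) = 10.4587853
z₄ = 4.6785452 − 10.4587853·(2.5150106)/(17.2079033) = 3.1499478;  |Δ| = 1.5285974
F(3.1499478) = -1.5078287
z₅ = 3.1499478 − (-1.5078287)·(-1.5285974)/(-11.9666140) = 3.3425556;  |Δ| = 0.1926078
F(3.3425556) = -0.2573220
z₆ = 3.3425556 − (-0.2573220)·(0.1926078)/(1.2505067) = 3.3821893;  |Δ| = 0.0396337
F(3.3821893) = 0.0092046
z₇ = 3.3821893 − 0.0092046·(0.0396337)/(0.2665266) = 3.3808206;  |Δ| = 0.0013688
F(3.3808206) = -0.0000524
z₈ = 3.3808206 − (-0.0000524)·(-0.0013688)/(-0.0092570) = 3.3808283;  |Δ| = 0.0000077
|z₈ − z₇| = 0.0000077 < 10^{-4}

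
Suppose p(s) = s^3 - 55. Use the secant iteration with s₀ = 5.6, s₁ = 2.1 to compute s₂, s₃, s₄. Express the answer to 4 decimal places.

p(5.6) = 120.616000, p(2.1) = -45.739000
s₂ = 2.100000 − (-45.739000)·(2.100000 − 5.600000) / (-45.739000 − 120.616000) = 2.100000 − (160.086500)/(-166.355000) = 3.062319
p(3.062319) = -26.282205
s₃ = 3.062319 − (-26.282205)·(3.062319 − 2.100000) / (-26.282205 − (-45.739000)) = 3.062319 − (-25.291853)/(19.456795) = 4.362217
p(4.362217) = 28.008340
s₄ = 4.362217 − 28.008340·(4.362217 − 3.062319) / (28.008340 − (-26.282205)) = 4.362217 − (36.407991)/(54.290545) = 3.691603

3.0623, 4.3622, 3.6916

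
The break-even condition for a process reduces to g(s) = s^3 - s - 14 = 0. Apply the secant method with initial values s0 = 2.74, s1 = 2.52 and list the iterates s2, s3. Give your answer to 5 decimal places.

g(2.74) = 3.8308240, g(2.52) = -0.5169920
s2 = 2.5200000 − (-0.5169920)·(2.5200000 − 2.7400000) / (-0.5169920 − 3.8308240) = 2.5200000 − (0.1137382)/(-4.3478160) = 2.5461599
g(2.5461599) = -0.0395837
s3 = 2.5461599 − (-0.0395837)·(2.5461599 − 2.5200000) / (-0.0395837 − (-0.5169920)) = 2.5461599 − (-0.0010355)/(0.4774083) = 2.5483289

2.54616, 2.54833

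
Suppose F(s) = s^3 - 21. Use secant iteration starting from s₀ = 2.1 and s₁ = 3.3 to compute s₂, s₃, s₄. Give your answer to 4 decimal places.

F(2.1) = -11.739000, F(3.3) = 14.937000
s₂ = 3.300000 − 14.937000·(3.300000 − 2.100000) / (14.937000 − (-11.739000)) = 3.300000 − (17.924400)/(26.676000) = 2.628070
F(2.628070) = -2.848569
s₃ = 2.628070 − (-2.848569)·(2.628070 − 3.300000) / (-2.848569 − 14.937000) = 2.628070 − (1.914038)/(-17.785569) = 2.735688
F(2.735688) = -0.526149
s₄ = 2.735688 − (-0.526149)·(2.735688 − 2.628070) / (-0.526149 − (-2.848569)) = 2.735688 − (-0.056623)/(2.322420) = 2.760069

2.6281, 2.7357, 2.7601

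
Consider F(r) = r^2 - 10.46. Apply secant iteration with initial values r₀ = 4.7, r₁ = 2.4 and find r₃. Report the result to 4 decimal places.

3.2605

F(4.7) = 11.630000, F(2.4) = -4.700000
r₂ = 2.400000 − (-4.700000)·(2.400000 − 4.700000) / (-4.700000 − 11.630000) = 2.400000 − (10.810000)/(-16.330000) = 3.061972
F(3.061972) = -1.084329
r₃ = 3.061972 − (-1.084329)·(3.061972 − 2.400000) / (-1.084329 − (-4.700000)) = 3.061972 − (-0.717795)/(3.615671) = 3.260495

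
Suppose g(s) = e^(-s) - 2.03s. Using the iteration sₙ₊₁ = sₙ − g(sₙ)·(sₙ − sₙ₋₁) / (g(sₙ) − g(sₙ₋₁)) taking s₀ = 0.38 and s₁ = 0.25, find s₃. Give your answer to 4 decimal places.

g(0.38) = -0.087539, g(0.25) = 0.271301
s₂ = 0.250000 − 0.271301·(0.250000 − 0.380000) / (0.271301 − (-0.087539)) = 0.250000 − (-0.035269)/(0.358839) = 0.348287
g(0.348287) = -0.001125
s₃ = 0.348287 − (-0.001125)·(0.348287 − 0.250000) / (-0.001125 − 0.271301) = 0.348287 − (-0.000111)/(-0.272426) = 0.347881

0.3479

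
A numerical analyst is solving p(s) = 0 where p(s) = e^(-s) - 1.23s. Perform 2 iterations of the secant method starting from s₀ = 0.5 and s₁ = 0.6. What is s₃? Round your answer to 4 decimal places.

p(0.5) = -0.008469, p(0.6) = -0.189188
s₂ = 0.600000 − (-0.189188)·(0.600000 − 0.500000) / (-0.189188 − (-0.008469)) = 0.600000 − (-0.018919)/(-0.180719) = 0.495314
p(0.495314) = 0.000144
s₃ = 0.495314 − 0.000144·(0.495314 − 0.600000) / (0.000144 − (-0.189188)) = 0.495314 − (-0.000015)/(0.189333) = 0.495393

0.4954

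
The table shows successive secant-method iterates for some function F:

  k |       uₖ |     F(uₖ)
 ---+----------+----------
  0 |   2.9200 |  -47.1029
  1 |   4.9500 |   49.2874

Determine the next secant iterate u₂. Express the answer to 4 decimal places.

3.9120

u₂ = 4.9500 − 49.2874·(4.9500 − 2.9200) / (49.2874 − (-47.1029))
   = 4.9500 − (100.053422)/(96.390300) = 3.911997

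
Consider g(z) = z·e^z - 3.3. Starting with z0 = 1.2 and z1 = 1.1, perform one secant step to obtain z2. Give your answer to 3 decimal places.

1.099

g(1.2) = 0.68414, g(1.1) = 0.00458
z2 = 1.10000 − 0.00458·(1.10000 − 1.20000) / (0.00458 − 0.68414) = 1.10000 − (-0.00046)/(-0.67956) = 1.09933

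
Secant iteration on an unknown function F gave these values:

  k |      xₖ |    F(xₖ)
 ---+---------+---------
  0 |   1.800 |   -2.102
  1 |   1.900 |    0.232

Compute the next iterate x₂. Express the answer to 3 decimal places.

1.890

x₂ = 1.900 − 0.232·(1.900 − 1.800) / (0.232 − (-2.102))
   = 1.900 − (0.02320)/(2.33400) = 1.89006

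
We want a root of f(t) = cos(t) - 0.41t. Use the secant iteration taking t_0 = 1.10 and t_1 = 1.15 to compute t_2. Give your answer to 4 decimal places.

1.1020

f(1.10) = 0.002596, f(1.15) = -0.063013
t_2 = 1.150000 − (-0.063013)·(1.150000 − 1.100000) / (-0.063013 − 0.002596) = 1.150000 − (-0.003151)/(-0.065609) = 1.101978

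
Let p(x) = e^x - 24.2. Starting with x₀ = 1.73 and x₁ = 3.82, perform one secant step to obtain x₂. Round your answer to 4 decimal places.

2.7006

p(1.73) = -18.559346, p(3.82) = 21.404208
x₂ = 3.820000 − 21.404208·(3.820000 − 1.730000) / (21.404208 − (-18.559346)) = 3.820000 − (44.734795)/(39.963554) = 2.700610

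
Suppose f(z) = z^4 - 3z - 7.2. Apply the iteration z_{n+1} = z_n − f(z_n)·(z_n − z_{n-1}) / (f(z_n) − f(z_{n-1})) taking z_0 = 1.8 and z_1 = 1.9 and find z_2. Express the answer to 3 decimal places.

f(1.8) = -2.10240, f(1.9) = 0.13210
z_2 = 1.90000 − 0.13210·(1.90000 − 1.80000) / (0.13210 − (-2.10240)) = 1.90000 − (0.01321)/(2.23450) = 1.89409

1.894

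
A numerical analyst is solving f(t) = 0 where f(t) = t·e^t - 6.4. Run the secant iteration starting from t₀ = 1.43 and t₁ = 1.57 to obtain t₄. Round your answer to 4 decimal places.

1.4706

f(1.43) = -0.424460, f(1.57) = 1.146438
t₂ = 1.570000 − 1.146438·(1.570000 − 1.430000) / (1.146438 − (-0.424460)) = 1.570000 − (0.160501)/(1.570898) = 1.467828
f(1.467828) = -0.029918
t₃ = 1.467828 − (-0.029918)·(1.467828 − 1.570000) / (-0.029918 − 1.146438) = 1.467828 − (0.003057)/(-1.176356) = 1.470427
f(1.470427) = -0.002037
t₄ = 1.470427 − (-0.002037)·(1.470427 − 1.467828) / (-0.002037 − (-0.029918)) = 1.470427 − (-0.000005)/(0.027881) = 1.470617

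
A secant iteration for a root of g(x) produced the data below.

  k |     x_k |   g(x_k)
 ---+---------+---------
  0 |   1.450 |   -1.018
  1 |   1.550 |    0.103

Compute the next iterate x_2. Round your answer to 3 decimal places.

x_2 = 1.550 − 0.103·(1.550 − 1.450) / (0.103 − (-1.018))
   = 1.550 − (0.01030)/(1.12100) = 1.54081

1.541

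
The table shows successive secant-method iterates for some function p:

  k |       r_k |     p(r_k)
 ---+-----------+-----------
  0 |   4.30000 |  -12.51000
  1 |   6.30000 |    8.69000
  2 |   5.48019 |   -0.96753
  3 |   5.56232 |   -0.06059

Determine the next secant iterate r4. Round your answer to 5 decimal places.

5.56781

r4 = 5.56232 − (-0.06059)·(5.56232 − 5.48019) / (-0.06059 − (-0.96753))
   = 5.56232 − (-0.0049763)/(0.9069400) = 5.5678069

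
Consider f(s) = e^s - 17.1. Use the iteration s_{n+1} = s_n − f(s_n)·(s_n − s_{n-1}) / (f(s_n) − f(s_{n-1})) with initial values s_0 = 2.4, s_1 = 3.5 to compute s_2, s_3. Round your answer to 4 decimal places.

2.7026, 2.7982

f(2.4) = -6.076824, f(3.5) = 16.015452
s_2 = 3.500000 − 16.015452·(3.500000 − 2.400000) / (16.015452 − (-6.076824)) = 3.500000 − (17.616997)/(22.092276) = 2.702572
f(2.702572) = -2.181947
s_3 = 2.702572 − (-2.181947)·(2.702572 − 3.500000) / (-2.181947 − 16.015452) = 2.702572 − (1.739945)/(-18.197399) = 2.798187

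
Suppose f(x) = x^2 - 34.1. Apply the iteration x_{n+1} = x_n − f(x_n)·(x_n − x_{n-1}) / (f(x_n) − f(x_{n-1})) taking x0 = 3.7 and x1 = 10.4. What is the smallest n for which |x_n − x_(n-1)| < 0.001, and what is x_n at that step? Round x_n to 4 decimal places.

f(3.7) = -20.410000, f(10.4) = 74.060000
x2 = 10.400000 − 74.060000·(6.700000)/(94.470000) = 5.147518;  |Δ| = 5.252482
f(5.147518) = -7.603061
x3 = 5.147518 − (-7.603061)·(-5.252482)/(-81.663061) = 5.636539;  |Δ| = 0.489021
f(5.636539) = -2.329432
x4 = 5.636539 − (-2.329432)·(0.489021)/(5.273629) = 5.852546;  |Δ| = 0.216007
f(5.852546) = 0.152291
x5 = 5.852546 − 0.152291·(0.216007)/(2.481723) = 5.839290;  |Δ| = 0.013255
f(5.839290) = -0.002688
x6 = 5.839290 − (-0.002688)·(-0.013255)/(-0.154979) = 5.839520;  |Δ| = 0.000230
|x6 − x5| = 0.000230 < 0.001

n = 6, x_n = 5.8395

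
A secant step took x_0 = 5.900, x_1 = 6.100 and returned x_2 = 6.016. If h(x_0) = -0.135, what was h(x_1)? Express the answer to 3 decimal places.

The secant line through (5.900, -0.135) and (6.100, h(x_1)) crosses zero at x_2 = 6.016.
So (5.900, -0.135), (6.100, h(x_1)), (6.016, 0) are collinear:
h(x_1) = -0.135 · (6.100 − 6.016) / (5.900 − 6.016) = -0.135 · (0.08400)/(-0.11600) = 0.09776

0.098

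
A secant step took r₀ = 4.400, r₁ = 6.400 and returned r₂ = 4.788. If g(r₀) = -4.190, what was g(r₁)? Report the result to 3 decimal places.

The secant line through (4.400, -4.190) and (6.400, g(r₁)) crosses zero at r₂ = 4.788.
So (4.400, -4.190), (6.400, g(r₁)), (4.788, 0) are collinear:
g(r₁) = -4.190 · (6.400 − 4.788) / (4.400 − 4.788) = -4.190 · (1.61200)/(-0.38800) = 17.40794

17.408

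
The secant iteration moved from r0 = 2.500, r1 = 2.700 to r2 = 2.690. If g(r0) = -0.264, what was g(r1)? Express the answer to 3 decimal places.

0.014

The secant line through (2.500, -0.264) and (2.700, g(r1)) crosses zero at r2 = 2.690.
So (2.500, -0.264), (2.700, g(r1)), (2.690, 0) are collinear:
g(r1) = -0.264 · (2.700 − 2.690) / (2.500 − 2.690) = -0.264 · (0.01000)/(-0.19000) = 0.01389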